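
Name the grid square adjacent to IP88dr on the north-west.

Longitude subsquare d = 3; −1 → 2 = c.
Latitude subsquare r = 17; +1 → 18 = s.

IP88cs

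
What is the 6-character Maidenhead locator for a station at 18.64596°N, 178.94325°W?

AK08mp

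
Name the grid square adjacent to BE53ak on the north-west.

BE43xl

Longitude subsquare a = 0; −1 → -1, wraps to 23 = x, carry into square.
Longitude square 5; −1 → 4.
Latitude subsquare k = 10; +1 → 11 = l.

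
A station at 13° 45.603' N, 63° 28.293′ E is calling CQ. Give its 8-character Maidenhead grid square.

Add 180° to longitude and 90° to latitude: 243.47155, 103.76005.
Field (20°×10°, letters A–R): 243.47155/20 → 12 → M, 103.76005/10 → 10 → K; chars MK.
Square (2°×1°, digits 0–9): 3.47155/2 → 1, 3.76005/1 → 3; chars 13.
Subsquare (5′×2.5′, letters a–x): 1.47155/0.0833333 → 17 → r, 0.76005/0.0416667 → 18 → s; chars rs.
Extended square (30″×15″, digits 0–9): 0.05488/0.00833333 → 6, 0.01005/0.00416667 → 2; chars 62.

MK13rs62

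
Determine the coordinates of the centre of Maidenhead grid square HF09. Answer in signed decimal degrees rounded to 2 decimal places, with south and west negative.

Field H=7, F=5: +7·20° lon, +5·10° lat → SW at lon -40°, lat -40°.
Square 0, 9: +0·2° lon, +9·1° lat → SW at lon -40°, lat -31°.
Cell spans 2° lon × 1° lat. Centre is SW corner plus half of each.
latitude -30.50, longitude -39.00.

-30.50, -39.00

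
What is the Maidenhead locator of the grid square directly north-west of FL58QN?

Longitude subsquare q = 16; −1 → 15 = p.
Latitude subsquare n = 13; +1 → 14 = o.

FL58po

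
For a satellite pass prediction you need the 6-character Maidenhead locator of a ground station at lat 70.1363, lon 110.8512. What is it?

OQ50kd

Offset from 180°W / 90°S: lon 290.8512°, lat 160.1363°.
Field: lon ⌊290.8512/20⌋ = 14 → O; lat ⌊160.1363/10⌋ = 16 → Q.
Square: lon ⌊10.8512/2⌋ = 5; lat ⌊0.1363/1⌋ = 0.
Subsquare: lon ⌊0.8512/0.0833333⌋ = 10 → k; lat ⌊0.1363/0.0416667⌋ = 3 → d.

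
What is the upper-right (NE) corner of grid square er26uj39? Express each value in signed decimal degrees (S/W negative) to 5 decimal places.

86.41667, -94.30000

Field E=4, R=17: +4·20° lon, +17·10° lat → SW at lon -100°, lat 80°.
Square 2, 6: +2·2° lon, +6·1° lat → SW at lon -96°, lat 86°.
Subsquare u=20, j=9: +20·0.0833333° lon, +9·0.0416667° lat → SW at lon -94.3333°, lat 86.375°.
Extended square 3, 9: +3·0.00833333° lon, +9·0.00416667° lat → SW at lon -94.3083°, lat 86.4125°.
Cell spans 0.00833333° lon × 0.00416667° lat. NE corner is SW corner plus one full cell.
latitude 86.41667, longitude -94.30000.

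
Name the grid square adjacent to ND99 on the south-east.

Longitude square 9; +1 → 10, wraps to 0, carry into field.
Longitude field N = 13; +1 → 14 = O.
Latitude square 9; −1 → 8.

OD08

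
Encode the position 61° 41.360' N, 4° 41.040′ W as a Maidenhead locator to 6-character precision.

IP71pq

Add 180° to longitude and 90° to latitude: 175.3160, 151.6893.
Field: lon ⌊175.3160/20⌋ = 8 → I; lat ⌊151.6893/10⌋ = 15 → P.
Square: lon ⌊15.3160/2⌋ = 7; lat ⌊1.6893/1⌋ = 1.
Subsquare: lon ⌊1.3160/0.0833333⌋ = 15 → p; lat ⌊0.6893/0.0416667⌋ = 16 → q.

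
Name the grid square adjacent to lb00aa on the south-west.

KA99xx

Longitude subsquare a = 0; −1 → -1, wraps to 23 = x, carry into square.
Longitude square 0; −1 → -1, wraps to 9, carry into field.
Longitude field L = 11; −1 → 10 = K.
Latitude subsquare a = 0; −1 → -1, wraps to 23 = x, carry into square.
Latitude square 0; −1 → -1, wraps to 9, carry into field.
Latitude field B = 1; −1 → 0 = A.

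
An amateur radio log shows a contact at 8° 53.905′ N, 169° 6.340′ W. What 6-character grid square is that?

Shift to the Maidenhead origin (180°W, 90°S): lon 10.8943, lat 98.8984.
Field: 10.8943/20 → 0 → A, 98.8984/10 → 9 → J; chars AJ.
Square: 10.8943/2 → 5, 8.8984/1 → 8; chars 58.
Subsquare: 0.8943/0.0833333 → 10 → k, 0.8984/0.0416667 → 21 → v; chars kv.

AJ58kv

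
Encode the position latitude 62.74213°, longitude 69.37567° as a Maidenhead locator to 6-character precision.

MP42qr

Add 180° to longitude and 90° to latitude: 249.3757, 152.7421.
Field (20°×10°, letters A–R): 249.3757/20 → 12 → M, 152.7421/10 → 15 → P; chars MP.
Square (2°×1°, digits 0–9): 9.3757/2 → 4, 2.7421/1 → 2; chars 42.
Subsquare (5′×2.5′, letters a–x): 1.3757/0.0833333 → 16 → q, 0.7421/0.0416667 → 17 → r; chars qr.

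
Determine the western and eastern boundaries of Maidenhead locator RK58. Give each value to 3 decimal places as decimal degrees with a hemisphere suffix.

170.000° E, 172.000° E

Field R=17, K=10: +17·20° lon, +10·10° lat → SW at lon 160°, lat 10°.
Square 5, 8: +5·2° lon, +8·1° lat → SW at lon 170°, lat 18°.
Cell spans 2° lon × 1° lat.
west 170.000° E, east 172.000° E.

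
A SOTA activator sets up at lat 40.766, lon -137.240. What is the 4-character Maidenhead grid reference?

CN10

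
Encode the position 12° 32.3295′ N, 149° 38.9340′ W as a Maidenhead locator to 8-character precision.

Add 180° to longitude and 90° to latitude: 30.35110, 102.53883.
Field: lon ⌊30.35110/20⌋ = 1 → B; lat ⌊102.53883/10⌋ = 10 → K.
Square: lon ⌊10.35110/2⌋ = 5; lat ⌊2.53883/1⌋ = 2.
Subsquare: lon ⌊0.35110/0.0833333⌋ = 4 → e; lat ⌊0.53883/0.0416667⌋ = 12 → m.
Extended square: lon ⌊0.01777/0.00833333⌋ = 2; lat ⌊0.03883/0.00416667⌋ = 9.

BK52em29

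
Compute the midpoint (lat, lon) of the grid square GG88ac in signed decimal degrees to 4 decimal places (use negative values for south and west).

Field G=6, G=6: +6·20° lon, +6·10° lat → SW at lon -60°, lat -30°.
Square 8, 8: +8·2° lon, +8·1° lat → SW at lon -44°, lat -22°.
Subsquare a=0, c=2: +0·0.0833333° lon, +2·0.0416667° lat → SW at lon -44°, lat -21.9167°.
Cell spans 0.0833333° lon × 0.0416667° lat. Centre is SW corner plus half of each.
latitude -21.8958, longitude -43.9583.

-21.8958, -43.9583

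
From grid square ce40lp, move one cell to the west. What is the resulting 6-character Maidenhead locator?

CE40kp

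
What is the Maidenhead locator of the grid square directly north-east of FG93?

GG04

Longitude square 9; +1 → 10, wraps to 0, carry into field.
Longitude field F = 5; +1 → 6 = G.
Latitude square 3; +1 → 4.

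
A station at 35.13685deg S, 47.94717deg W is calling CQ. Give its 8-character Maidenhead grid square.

Shift to the Maidenhead origin (180°W, 90°S): lon 132.05283, lat 54.86315.
Field: 132.05283/20 → 6 → G, 54.86315/10 → 5 → F; chars GF.
Square: 12.05283/2 → 6, 4.86315/1 → 4; chars 64.
Subsquare: 0.05283/0.0833333 → 0 → a, 0.86315/0.0416667 → 20 → u; chars au.
Extended square: 0.05283/0.00833333 → 6, 0.02982/0.00416667 → 7; chars 67.

GF64au67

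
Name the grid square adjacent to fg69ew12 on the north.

FG69ew13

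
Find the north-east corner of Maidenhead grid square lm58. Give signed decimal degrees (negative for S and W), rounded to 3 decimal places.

Field L=11, M=12: +11·20° lon, +12·10° lat → SW at lon 40°, lat 30°.
Square 5, 8: +5·2° lon, +8·1° lat → SW at lon 50°, lat 38°.
Cell spans 2° lon × 1° lat. NE corner is SW corner plus one full cell.
latitude 39.000, longitude 52.000.

39.000, 52.000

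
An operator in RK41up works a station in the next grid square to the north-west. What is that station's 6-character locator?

RK41tq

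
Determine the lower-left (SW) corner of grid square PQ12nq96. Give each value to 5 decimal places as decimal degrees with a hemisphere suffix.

72.69167° N, 123.15833° E

Field P=15, Q=16: +15·20° lon, +16·10° lat → SW at lon 120°, lat 70°.
Square 1, 2: +1·2° lon, +2·1° lat → SW at lon 122°, lat 72°.
Subsquare n=13, q=16: +13·0.0833333° lon, +16·0.0416667° lat → SW at lon 123.083°, lat 72.6667°.
Extended square 9, 6: +9·0.00833333° lon, +6·0.00416667° lat → SW at lon 123.158°, lat 72.6917°.
latitude 72.69167° N, longitude 123.15833° E.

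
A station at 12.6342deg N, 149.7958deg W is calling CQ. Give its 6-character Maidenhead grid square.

Offset from 180°W / 90°S: lon 30.2042°, lat 102.6342°.
Field: lon ⌊30.2042/20⌋ = 1 → B; lat ⌊102.6342/10⌋ = 10 → K.
Square: lon ⌊10.2042/2⌋ = 5; lat ⌊2.6342/1⌋ = 2.
Subsquare: lon ⌊0.2042/0.0833333⌋ = 2 → c; lat ⌊0.6342/0.0416667⌋ = 15 → p.

BK52cp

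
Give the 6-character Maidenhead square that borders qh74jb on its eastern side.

QH74kb

Longitude subsquare j = 9; +1 → 10 = k.
The latitude characters are unchanged.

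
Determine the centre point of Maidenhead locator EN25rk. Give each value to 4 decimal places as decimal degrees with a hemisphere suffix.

45.4375° N, 94.5417° W

Field E=4, N=13: +4·20° lon, +13·10° lat → SW at lon -100°, lat 40°.
Square 2, 5: +2·2° lon, +5·1° lat → SW at lon -96°, lat 45°.
Subsquare r=17, k=10: +17·0.0833333° lon, +10·0.0416667° lat → SW at lon -94.5833°, lat 45.4167°.
Cell spans 0.0833333° lon × 0.0416667° lat. Centre is SW corner plus half of each.
latitude 45.4375° N, longitude 94.5417° W.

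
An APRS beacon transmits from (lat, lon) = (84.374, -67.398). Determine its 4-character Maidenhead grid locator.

Add 180° to longitude and 90° to latitude: 112.60, 174.37.
Field (20°×10°, letters A–R): 112.60/20 → 5 → F, 174.37/10 → 17 → R; chars FR.
Square (2°×1°, digits 0–9): 12.60/2 → 6, 4.37/1 → 4; chars 64.

FR64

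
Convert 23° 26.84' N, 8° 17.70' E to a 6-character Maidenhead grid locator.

Offset from 180°W / 90°S: lon 188.2950°, lat 113.4473°.
Field: lon ⌊188.2950/20⌋ = 9 → J; lat ⌊113.4473/10⌋ = 11 → L.
Square: lon ⌊8.2950/2⌋ = 4; lat ⌊3.4473/1⌋ = 3.
Subsquare: lon ⌊0.2950/0.0833333⌋ = 3 → d; lat ⌊0.4473/0.0416667⌋ = 10 → k.

JL43dk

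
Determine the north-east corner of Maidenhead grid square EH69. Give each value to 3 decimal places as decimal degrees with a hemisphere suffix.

Field E=4, H=7: +4·20° lon, +7·10° lat → SW at lon -100°, lat -20°.
Square 6, 9: +6·2° lon, +9·1° lat → SW at lon -88°, lat -11°.
Cell spans 2° lon × 1° lat. NE corner is SW corner plus one full cell.
latitude 10.000° S, longitude 86.000° W.

10.000° S, 86.000° W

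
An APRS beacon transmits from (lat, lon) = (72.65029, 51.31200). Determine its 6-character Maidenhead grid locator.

LQ52pp

Add 180° to longitude and 90° to latitude: 231.3120, 162.6503.
Field: 231.3120/20 → 11 → L, 162.6503/10 → 16 → Q; chars LQ.
Square: 11.3120/2 → 5, 2.6503/1 → 2; chars 52.
Subsquare: 1.3120/0.0833333 → 15 → p, 0.6503/0.0416667 → 15 → p; chars pp.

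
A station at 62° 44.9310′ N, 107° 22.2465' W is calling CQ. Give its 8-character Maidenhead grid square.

DP62hr59

Add 180° to longitude and 90° to latitude: 72.62923, 152.74885.
Field: lon ⌊72.62923/20⌋ = 3 → D; lat ⌊152.74885/10⌋ = 15 → P.
Square: lon ⌊12.62923/2⌋ = 6; lat ⌊2.74885/1⌋ = 2.
Subsquare: lon ⌊0.62923/0.0833333⌋ = 7 → h; lat ⌊0.74885/0.0416667⌋ = 17 → r.
Extended square: lon ⌊0.04589/0.00833333⌋ = 5; lat ⌊0.04052/0.00416667⌋ = 9.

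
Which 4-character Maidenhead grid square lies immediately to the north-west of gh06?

Longitude square 0; −1 → -1, wraps to 9, carry into field.
Longitude field G = 6; −1 → 5 = F.
Latitude square 6; +1 → 7.

FH97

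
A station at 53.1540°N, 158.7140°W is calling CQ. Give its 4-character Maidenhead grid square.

BO03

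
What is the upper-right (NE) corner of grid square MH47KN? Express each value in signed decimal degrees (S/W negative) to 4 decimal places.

-12.4167, 68.9167

Field M=12, H=7: +12·20° lon, +7·10° lat → SW at lon 60°, lat -20°.
Square 4, 7: +4·2° lon, +7·1° lat → SW at lon 68°, lat -13°.
Subsquare k=10, n=13: +10·0.0833333° lon, +13·0.0416667° lat → SW at lon 68.8333°, lat -12.4583°.
Cell spans 0.0833333° lon × 0.0416667° lat. NE corner is SW corner plus one full cell.
latitude -12.4167, longitude 68.9167.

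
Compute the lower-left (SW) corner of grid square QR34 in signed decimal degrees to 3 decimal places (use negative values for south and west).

Field Q=16, R=17: +16·20° lon, +17·10° lat → SW at lon 140°, lat 80°.
Square 3, 4: +3·2° lon, +4·1° lat → SW at lon 146°, lat 84°.
latitude 84.000, longitude 146.000.

84.000, 146.000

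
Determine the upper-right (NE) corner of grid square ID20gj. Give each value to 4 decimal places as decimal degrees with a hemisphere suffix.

59.5833° S, 15.4167° W

Field I=8, D=3: +8·20° lon, +3·10° lat → SW at lon -20°, lat -60°.
Square 2, 0: +2·2° lon, +0·1° lat → SW at lon -16°, lat -60°.
Subsquare g=6, j=9: +6·0.0833333° lon, +9·0.0416667° lat → SW at lon -15.5°, lat -59.625°.
Cell spans 0.0833333° lon × 0.0416667° lat. NE corner is SW corner plus one full cell.
latitude 59.5833° S, longitude 15.4167° W.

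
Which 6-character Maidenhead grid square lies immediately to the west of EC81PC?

Longitude subsquare p = 15; −1 → 14 = o.
The latitude characters are unchanged.

EC81oc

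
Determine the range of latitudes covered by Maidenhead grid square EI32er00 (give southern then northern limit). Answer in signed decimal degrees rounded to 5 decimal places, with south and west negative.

-7.29167, -7.28750

Field E=4, I=8: +4·20° lon, +8·10° lat → SW at lon -100°, lat -10°.
Square 3, 2: +3·2° lon, +2·1° lat → SW at lon -94°, lat -8°.
Subsquare e=4, r=17: +4·0.0833333° lon, +17·0.0416667° lat → SW at lon -93.6667°, lat -7.29167°.
Extended square 0, 0: +0·0.00833333° lon, +0·0.00416667° lat → SW at lon -93.6667°, lat -7.29167°.
Cell spans 0.00833333° lon × 0.00416667° lat.
south -7.29167, north -7.28750.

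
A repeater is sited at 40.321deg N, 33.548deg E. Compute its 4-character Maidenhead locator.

Shift to the Maidenhead origin (180°W, 90°S): lon 213.55, lat 130.32.
Field: lon ⌊213.55/20⌋ = 10 → K; lat ⌊130.32/10⌋ = 13 → N.
Square: lon ⌊13.55/2⌋ = 6; lat ⌊0.32/1⌋ = 0.

KN60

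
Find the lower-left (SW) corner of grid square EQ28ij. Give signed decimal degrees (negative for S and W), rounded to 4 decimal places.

Field E=4, Q=16: +4·20° lon, +16·10° lat → SW at lon -100°, lat 70°.
Square 2, 8: +2·2° lon, +8·1° lat → SW at lon -96°, lat 78°.
Subsquare i=8, j=9: +8·0.0833333° lon, +9·0.0416667° lat → SW at lon -95.3333°, lat 78.375°.
latitude 78.3750, longitude -95.3333.

78.3750, -95.3333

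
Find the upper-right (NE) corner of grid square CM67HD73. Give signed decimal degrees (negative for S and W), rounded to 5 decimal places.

37.14167, -127.35000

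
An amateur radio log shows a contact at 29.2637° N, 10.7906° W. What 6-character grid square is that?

IL49og

Offset from 180°W / 90°S: lon 169.2094°, lat 119.2637°.
Field (20°×10°, letters A–R): 169.2094/20 → 8 → I, 119.2637/10 → 11 → L; chars IL.
Square (2°×1°, digits 0–9): 9.2094/2 → 4, 9.2637/1 → 9; chars 49.
Subsquare (5′×2.5′, letters a–x): 1.2094/0.0833333 → 14 → o, 0.2637/0.0416667 → 6 → g; chars og.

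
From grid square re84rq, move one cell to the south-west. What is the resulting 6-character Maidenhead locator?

Longitude subsquare r = 17; −1 → 16 = q.
Latitude subsquare q = 16; −1 → 15 = p.

RE84qp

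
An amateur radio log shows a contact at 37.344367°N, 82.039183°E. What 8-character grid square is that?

NM17ai42

Shift to the Maidenhead origin (180°W, 90°S): lon 262.03918, lat 127.34437.
Field (20°×10°, letters A–R): lon ⌊262.03918/20⌋ = 13 → N; lat ⌊127.34437/10⌋ = 12 → M.
Square (2°×1°, digits 0–9): lon ⌊2.03918/2⌋ = 1; lat ⌊7.34437/1⌋ = 7.
Subsquare (5′×2.5′, letters a–x): lon ⌊0.03918/0.0833333⌋ = 0 → a; lat ⌊0.34437/0.0416667⌋ = 8 → i.
Extended square (30″×15″, digits 0–9): lon ⌊0.03918/0.00833333⌋ = 4; lat ⌊0.01103/0.00416667⌋ = 2.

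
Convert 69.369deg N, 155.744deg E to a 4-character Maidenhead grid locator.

QP79

Shift to the Maidenhead origin (180°W, 90°S): lon 335.74, lat 159.37.
Field: 335.74/20 → 16 → Q, 159.37/10 → 15 → P; chars QP.
Square: 15.74/2 → 7, 9.37/1 → 9; chars 79.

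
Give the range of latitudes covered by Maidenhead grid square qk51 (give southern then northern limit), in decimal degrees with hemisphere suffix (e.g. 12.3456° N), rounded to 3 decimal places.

Field Q=16, K=10: +16·20° lon, +10·10° lat → SW at lon 140°, lat 10°.
Square 5, 1: +5·2° lon, +1·1° lat → SW at lon 150°, lat 11°.
Cell spans 2° lon × 1° lat.
south 11.000° N, north 12.000° N.

11.000° N, 12.000° N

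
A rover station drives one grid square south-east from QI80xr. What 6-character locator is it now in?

Longitude subsquare x = 23; +1 → 24, wraps to 0 = a, carry into square.
Longitude square 8; +1 → 9.
Latitude subsquare r = 17; −1 → 16 = q.

QI90aq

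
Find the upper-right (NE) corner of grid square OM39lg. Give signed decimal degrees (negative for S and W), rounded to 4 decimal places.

Field O=14, M=12: +14·20° lon, +12·10° lat → SW at lon 100°, lat 30°.
Square 3, 9: +3·2° lon, +9·1° lat → SW at lon 106°, lat 39°.
Subsquare l=11, g=6: +11·0.0833333° lon, +6·0.0416667° lat → SW at lon 106.917°, lat 39.25°.
Cell spans 0.0833333° lon × 0.0416667° lat. NE corner is SW corner plus one full cell.
latitude 39.2917, longitude 107.0000.

39.2917, 107.0000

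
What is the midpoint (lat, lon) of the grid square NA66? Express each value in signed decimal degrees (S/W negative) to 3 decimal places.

-83.500, 93.000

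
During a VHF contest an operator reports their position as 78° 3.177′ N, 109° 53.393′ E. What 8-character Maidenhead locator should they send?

OQ48wb62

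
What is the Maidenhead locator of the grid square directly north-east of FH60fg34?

FH60fg45

Longitude extended square 3; +1 → 4.
Latitude extended square 4; +1 → 5.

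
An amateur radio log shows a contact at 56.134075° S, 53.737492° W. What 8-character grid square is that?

GD33du17

Shift to the Maidenhead origin (180°W, 90°S): lon 126.26251, lat 33.86592.
Field: lon ⌊126.26251/20⌋ = 6 → G; lat ⌊33.86592/10⌋ = 3 → D.
Square: lon ⌊6.26251/2⌋ = 3; lat ⌊3.86592/1⌋ = 3.
Subsquare: lon ⌊0.26251/0.0833333⌋ = 3 → d; lat ⌊0.86592/0.0416667⌋ = 20 → u.
Extended square: lon ⌊0.01251/0.00833333⌋ = 1; lat ⌊0.03259/0.00416667⌋ = 7.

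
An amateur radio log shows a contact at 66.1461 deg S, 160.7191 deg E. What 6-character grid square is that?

Add 180° to longitude and 90° to latitude: 340.7191, 23.8539.
Field: lon ⌊340.7191/20⌋ = 17 → R; lat ⌊23.8539/10⌋ = 2 → C.
Square: lon ⌊0.7191/2⌋ = 0; lat ⌊3.8539/1⌋ = 3.
Subsquare: lon ⌊0.7191/0.0833333⌋ = 8 → i; lat ⌊0.8539/0.0416667⌋ = 20 → u.

RC03iu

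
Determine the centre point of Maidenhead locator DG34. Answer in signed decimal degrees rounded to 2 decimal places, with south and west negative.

-25.50, -113.00

Field D=3, G=6: +3·20° lon, +6·10° lat → SW at lon -120°, lat -30°.
Square 3, 4: +3·2° lon, +4·1° lat → SW at lon -114°, lat -26°.
Cell spans 2° lon × 1° lat. Centre is SW corner plus half of each.
latitude -25.50, longitude -113.00.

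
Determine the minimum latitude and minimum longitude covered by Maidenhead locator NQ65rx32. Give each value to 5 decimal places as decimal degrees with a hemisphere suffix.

75.96667° N, 93.44167° E

Field N=13, Q=16: +13·20° lon, +16·10° lat → SW at lon 80°, lat 70°.
Square 6, 5: +6·2° lon, +5·1° lat → SW at lon 92°, lat 75°.
Subsquare r=17, x=23: +17·0.0833333° lon, +23·0.0416667° lat → SW at lon 93.4167°, lat 75.9583°.
Extended square 3, 2: +3·0.00833333° lon, +2·0.00416667° lat → SW at lon 93.4417°, lat 75.9667°.
latitude 75.96667° N, longitude 93.44167° E.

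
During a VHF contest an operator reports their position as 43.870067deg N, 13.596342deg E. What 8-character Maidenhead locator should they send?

JN63tu18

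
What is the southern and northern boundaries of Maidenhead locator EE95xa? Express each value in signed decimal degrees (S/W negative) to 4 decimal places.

-45.0000, -44.9583

Field E=4, E=4: +4·20° lon, +4·10° lat → SW at lon -100°, lat -50°.
Square 9, 5: +9·2° lon, +5·1° lat → SW at lon -82°, lat -45°.
Subsquare x=23, a=0: +23·0.0833333° lon, +0·0.0416667° lat → SW at lon -80.0833°, lat -45°.
Cell spans 0.0833333° lon × 0.0416667° lat.
south -45.0000, north -44.9583.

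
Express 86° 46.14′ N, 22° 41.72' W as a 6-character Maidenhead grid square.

Add 180° to longitude and 90° to latitude: 157.3047, 176.7690.
Field: 157.3047/20 → 7 → H, 176.7690/10 → 17 → R; chars HR.
Square: 17.3047/2 → 8, 6.7690/1 → 6; chars 86.
Subsquare: 1.3047/0.0833333 → 15 → p, 0.7690/0.0416667 → 18 → s; chars ps.

HR86ps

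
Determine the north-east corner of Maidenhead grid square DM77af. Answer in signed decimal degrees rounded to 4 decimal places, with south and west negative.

Field D=3, M=12: +3·20° lon, +12·10° lat → SW at lon -120°, lat 30°.
Square 7, 7: +7·2° lon, +7·1° lat → SW at lon -106°, lat 37°.
Subsquare a=0, f=5: +0·0.0833333° lon, +5·0.0416667° lat → SW at lon -106°, lat 37.2083°.
Cell spans 0.0833333° lon × 0.0416667° lat. NE corner is SW corner plus one full cell.
latitude 37.2500, longitude -105.9167.

37.2500, -105.9167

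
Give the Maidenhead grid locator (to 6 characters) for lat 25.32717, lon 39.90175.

Offset from 180°W / 90°S: lon 219.9017°, lat 115.3272°.
Field: lon ⌊219.9017/20⌋ = 10 → K; lat ⌊115.3272/10⌋ = 11 → L.
Square: lon ⌊19.9017/2⌋ = 9; lat ⌊5.3272/1⌋ = 5.
Subsquare: lon ⌊1.9017/0.0833333⌋ = 22 → w; lat ⌊0.3272/0.0416667⌋ = 7 → h.

KL95wh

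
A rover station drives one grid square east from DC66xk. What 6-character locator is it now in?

Longitude subsquare x = 23; +1 → 24, wraps to 0 = a, carry into square.
Longitude square 6; +1 → 7.
The latitude characters are unchanged.

DC76ak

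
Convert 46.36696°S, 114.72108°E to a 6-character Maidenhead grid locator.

OE73ip

Shift to the Maidenhead origin (180°W, 90°S): lon 294.7211, lat 43.6330.
Field: lon ⌊294.7211/20⌋ = 14 → O; lat ⌊43.6330/10⌋ = 4 → E.
Square: lon ⌊14.7211/2⌋ = 7; lat ⌊3.6330/1⌋ = 3.
Subsquare: lon ⌊0.7211/0.0833333⌋ = 8 → i; lat ⌊0.6330/0.0416667⌋ = 15 → p.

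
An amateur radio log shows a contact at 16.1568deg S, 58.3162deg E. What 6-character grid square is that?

Add 180° to longitude and 90° to latitude: 238.3162, 73.8432.
Field (20°×10°, letters A–R): 238.3162/20 → 11 → L, 73.8432/10 → 7 → H; chars LH.
Square (2°×1°, digits 0–9): 18.3162/2 → 9, 3.8432/1 → 3; chars 93.
Subsquare (5′×2.5′, letters a–x): 0.3162/0.0833333 → 3 → d, 0.8432/0.0416667 → 20 → u; chars du.

LH93du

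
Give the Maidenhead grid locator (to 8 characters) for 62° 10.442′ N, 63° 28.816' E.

MP12re71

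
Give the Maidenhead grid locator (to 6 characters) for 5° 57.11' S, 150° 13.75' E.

QI54cb

Offset from 180°W / 90°S: lon 330.2292°, lat 84.0482°.
Field (20°×10°, letters A–R): 330.2292/20 → 16 → Q, 84.0482/10 → 8 → I; chars QI.
Square (2°×1°, digits 0–9): 10.2292/2 → 5, 4.0482/1 → 4; chars 54.
Subsquare (5′×2.5′, letters a–x): 0.2292/0.0833333 → 2 → c, 0.0482/0.0416667 → 1 → b; chars cb.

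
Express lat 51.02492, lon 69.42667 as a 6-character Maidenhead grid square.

MO41ra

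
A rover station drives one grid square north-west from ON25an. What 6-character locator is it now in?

ON15xo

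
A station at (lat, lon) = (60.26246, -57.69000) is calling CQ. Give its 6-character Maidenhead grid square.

GP10dg

Add 180° to longitude and 90° to latitude: 122.3100, 150.2625.
Field: 122.3100/20 → 6 → G, 150.2625/10 → 15 → P; chars GP.
Square: 2.3100/2 → 1, 0.2625/1 → 0; chars 10.
Subsquare: 0.3100/0.0833333 → 3 → d, 0.2625/0.0416667 → 6 → g; chars dg.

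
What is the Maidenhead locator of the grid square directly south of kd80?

Latitude square 0; −1 → -1, wraps to 9, carry into field.
Latitude field D = 3; −1 → 2 = C.
The longitude characters are unchanged.

KC89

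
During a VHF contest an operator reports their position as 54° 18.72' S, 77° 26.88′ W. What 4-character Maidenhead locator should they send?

FD15

Offset from 180°W / 90°S: lon 102.55°, lat 35.69°.
Field: lon ⌊102.55/20⌋ = 5 → F; lat ⌊35.69/10⌋ = 3 → D.
Square: lon ⌊2.55/2⌋ = 1; lat ⌊5.69/1⌋ = 5.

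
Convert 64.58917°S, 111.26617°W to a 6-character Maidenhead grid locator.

Add 180° to longitude and 90° to latitude: 68.7338, 25.4108.
Field: 68.7338/20 → 3 → D, 25.4108/10 → 2 → C; chars DC.
Square: 8.7338/2 → 4, 5.4108/1 → 5; chars 45.
Subsquare: 0.7338/0.0833333 → 8 → i, 0.4108/0.0416667 → 9 → j; chars ij.

DC45ij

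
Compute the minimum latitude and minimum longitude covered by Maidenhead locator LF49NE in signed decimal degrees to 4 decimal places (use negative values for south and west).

-30.8333, 49.0833

Field L=11, F=5: +11·20° lon, +5·10° lat → SW at lon 40°, lat -40°.
Square 4, 9: +4·2° lon, +9·1° lat → SW at lon 48°, lat -31°.
Subsquare n=13, e=4: +13·0.0833333° lon, +4·0.0416667° lat → SW at lon 49.0833°, lat -30.8333°.
latitude -30.8333, longitude 49.0833.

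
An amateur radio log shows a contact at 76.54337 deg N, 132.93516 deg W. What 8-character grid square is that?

Add 180° to longitude and 90° to latitude: 47.06484, 166.54337.
Field (20°×10°, letters A–R): 47.06484/20 → 2 → C, 166.54337/10 → 16 → Q; chars CQ.
Square (2°×1°, digits 0–9): 7.06484/2 → 3, 6.54337/1 → 6; chars 36.
Subsquare (5′×2.5′, letters a–x): 1.06484/0.0833333 → 12 → m, 0.54337/0.0416667 → 13 → n; chars mn.
Extended square (30″×15″, digits 0–9): 0.06484/0.00833333 → 7, 0.00170/0.00416667 → 0; chars 70.

CQ36mn70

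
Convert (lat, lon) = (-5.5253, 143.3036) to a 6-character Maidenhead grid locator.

Offset from 180°W / 90°S: lon 323.3036°, lat 84.4747°.
Field (20°×10°, letters A–R): 323.3036/20 → 16 → Q, 84.4747/10 → 8 → I; chars QI.
Square (2°×1°, digits 0–9): 3.3036/2 → 1, 4.4747/1 → 4; chars 14.
Subsquare (5′×2.5′, letters a–x): 1.3036/0.0833333 → 15 → p, 0.4747/0.0416667 → 11 → l; chars pl.

QI14pl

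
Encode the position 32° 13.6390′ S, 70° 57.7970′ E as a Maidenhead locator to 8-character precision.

MF57ls55

Offset from 180°W / 90°S: lon 250.96328°, lat 57.77268°.
Field (20°×10°, letters A–R): lon ⌊250.96328/20⌋ = 12 → M; lat ⌊57.77268/10⌋ = 5 → F.
Square (2°×1°, digits 0–9): lon ⌊10.96328/2⌋ = 5; lat ⌊7.77268/1⌋ = 7.
Subsquare (5′×2.5′, letters a–x): lon ⌊0.96328/0.0833333⌋ = 11 → l; lat ⌊0.77268/0.0416667⌋ = 18 → s.
Extended square (30″×15″, digits 0–9): lon ⌊0.04662/0.00833333⌋ = 5; lat ⌊0.02268/0.00416667⌋ = 5.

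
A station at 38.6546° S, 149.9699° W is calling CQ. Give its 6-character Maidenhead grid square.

BF51ai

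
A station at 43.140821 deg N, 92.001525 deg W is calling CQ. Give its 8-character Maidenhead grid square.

EN33xd93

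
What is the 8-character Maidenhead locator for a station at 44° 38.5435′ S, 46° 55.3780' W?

GE65mi95

Offset from 180°W / 90°S: lon 133.07703°, lat 45.35761°.
Field: 133.07703/20 → 6 → G, 45.35761/10 → 4 → E; chars GE.
Square: 13.07703/2 → 6, 5.35761/1 → 5; chars 65.
Subsquare: 1.07703/0.0833333 → 12 → m, 0.35761/0.0416667 → 8 → i; chars mi.
Extended square: 0.07703/0.00833333 → 9, 0.02427/0.00416667 → 5; chars 95.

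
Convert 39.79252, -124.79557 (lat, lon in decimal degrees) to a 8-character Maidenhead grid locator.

CM79ot40

Add 180° to longitude and 90° to latitude: 55.20443, 129.79252.
Field (20°×10°, letters A–R): 55.20443/20 → 2 → C, 129.79252/10 → 12 → M; chars CM.
Square (2°×1°, digits 0–9): 15.20443/2 → 7, 9.79252/1 → 9; chars 79.
Subsquare (5′×2.5′, letters a–x): 1.20443/0.0833333 → 14 → o, 0.79252/0.0416667 → 19 → t; chars ot.
Extended square (30″×15″, digits 0–9): 0.03776/0.00833333 → 4, 0.00085/0.00416667 → 0; chars 40.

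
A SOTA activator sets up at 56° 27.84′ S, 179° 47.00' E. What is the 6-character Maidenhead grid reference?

RD93vm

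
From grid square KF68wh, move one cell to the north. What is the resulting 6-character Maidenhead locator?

KF68wi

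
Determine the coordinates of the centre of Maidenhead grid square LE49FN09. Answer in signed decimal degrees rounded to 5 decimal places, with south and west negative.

-40.41875, 48.42083

Field L=11, E=4: +11·20° lon, +4·10° lat → SW at lon 40°, lat -50°.
Square 4, 9: +4·2° lon, +9·1° lat → SW at lon 48°, lat -41°.
Subsquare f=5, n=13: +5·0.0833333° lon, +13·0.0416667° lat → SW at lon 48.4167°, lat -40.4583°.
Extended square 0, 9: +0·0.00833333° lon, +9·0.00416667° lat → SW at lon 48.4167°, lat -40.4208°.
Cell spans 0.00833333° lon × 0.00416667° lat. Centre is SW corner plus half of each.
latitude -40.41875, longitude 48.42083.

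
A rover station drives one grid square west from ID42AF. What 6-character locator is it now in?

ID32xf

Longitude subsquare a = 0; −1 → -1, wraps to 23 = x, carry into square.
Longitude square 4; −1 → 3.
The latitude characters are unchanged.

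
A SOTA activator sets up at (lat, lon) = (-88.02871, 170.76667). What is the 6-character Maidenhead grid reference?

RA51jx

Shift to the Maidenhead origin (180°W, 90°S): lon 350.7667, lat 1.9713.
Field: 350.7667/20 → 17 → R, 1.9713/10 → 0 → A; chars RA.
Square: 10.7667/2 → 5, 1.9713/1 → 1; chars 51.
Subsquare: 0.7667/0.0833333 → 9 → j, 0.9713/0.0416667 → 23 → x; chars jx.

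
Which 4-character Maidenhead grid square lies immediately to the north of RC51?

RC52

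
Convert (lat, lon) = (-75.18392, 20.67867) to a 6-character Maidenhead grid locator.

KB04it

Add 180° to longitude and 90° to latitude: 200.6787, 14.8161.
Field: 200.6787/20 → 10 → K, 14.8161/10 → 1 → B; chars KB.
Square: 0.6787/2 → 0, 4.8161/1 → 4; chars 04.
Subsquare: 0.6787/0.0833333 → 8 → i, 0.8161/0.0416667 → 19 → t; chars it.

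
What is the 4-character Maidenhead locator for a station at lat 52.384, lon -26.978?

Offset from 180°W / 90°S: lon 153.02°, lat 142.38°.
Field (20°×10°, letters A–R): lon ⌊153.02/20⌋ = 7 → H; lat ⌊142.38/10⌋ = 14 → O.
Square (2°×1°, digits 0–9): lon ⌊13.02/2⌋ = 6; lat ⌊2.38/1⌋ = 2.

HO62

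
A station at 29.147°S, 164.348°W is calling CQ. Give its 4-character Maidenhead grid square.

Add 180° to longitude and 90° to latitude: 15.65, 60.85.
Field (20°×10°, letters A–R): 15.65/20 → 0 → A, 60.85/10 → 6 → G; chars AG.
Square (2°×1°, digits 0–9): 15.65/2 → 7, 0.85/1 → 0; chars 70.

AG70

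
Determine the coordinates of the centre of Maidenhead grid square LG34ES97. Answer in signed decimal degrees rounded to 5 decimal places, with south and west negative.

-25.21875, 46.41250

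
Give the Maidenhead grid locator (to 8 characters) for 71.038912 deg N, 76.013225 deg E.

MQ81aa19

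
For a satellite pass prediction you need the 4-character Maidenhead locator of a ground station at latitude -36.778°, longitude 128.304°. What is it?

PF43

Add 180° to longitude and 90° to latitude: 308.30, 53.22.
Field: lon ⌊308.30/20⌋ = 15 → P; lat ⌊53.22/10⌋ = 5 → F.
Square: lon ⌊8.30/2⌋ = 4; lat ⌊3.22/1⌋ = 3.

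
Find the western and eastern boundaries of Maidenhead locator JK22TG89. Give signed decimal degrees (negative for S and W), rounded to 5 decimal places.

5.65000, 5.65833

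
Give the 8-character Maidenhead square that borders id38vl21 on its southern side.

ID38vl20

Latitude extended square 1; −1 → 0.
The longitude characters are unchanged.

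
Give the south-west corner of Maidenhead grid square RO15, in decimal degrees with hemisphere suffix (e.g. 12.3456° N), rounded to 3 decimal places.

Field R=17, O=14: +17·20° lon, +14·10° lat → SW at lon 160°, lat 50°.
Square 1, 5: +1·2° lon, +5·1° lat → SW at lon 162°, lat 55°.
latitude 55.000° N, longitude 162.000° E.

55.000° N, 162.000° E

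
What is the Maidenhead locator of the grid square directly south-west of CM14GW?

CM14fv

Longitude subsquare g = 6; −1 → 5 = f.
Latitude subsquare w = 22; −1 → 21 = v.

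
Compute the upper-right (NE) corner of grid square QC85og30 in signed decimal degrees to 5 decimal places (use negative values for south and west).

-64.74583, 157.20000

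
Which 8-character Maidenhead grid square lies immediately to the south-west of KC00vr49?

KC00vr38

Longitude extended square 4; −1 → 3.
Latitude extended square 9; −1 → 8.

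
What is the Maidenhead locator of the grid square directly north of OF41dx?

Latitude subsquare x = 23; +1 → 24, wraps to 0 = a, carry into square.
Latitude square 1; +1 → 2.
The longitude characters are unchanged.

OF42da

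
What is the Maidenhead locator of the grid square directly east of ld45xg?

LD55ag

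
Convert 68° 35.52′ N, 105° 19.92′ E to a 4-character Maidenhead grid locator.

OP28

Add 180° to longitude and 90° to latitude: 285.33, 158.59.
Field: 285.33/20 → 14 → O, 158.59/10 → 15 → P; chars OP.
Square: 5.33/2 → 2, 8.59/1 → 8; chars 28.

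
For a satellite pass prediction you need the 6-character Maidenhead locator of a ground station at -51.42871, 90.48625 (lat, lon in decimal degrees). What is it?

ND58fn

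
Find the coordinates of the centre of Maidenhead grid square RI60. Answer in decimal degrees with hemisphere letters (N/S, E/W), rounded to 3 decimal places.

9.500° S, 173.000° E

Field R=17, I=8: +17·20° lon, +8·10° lat → SW at lon 160°, lat -10°.
Square 6, 0: +6·2° lon, +0·1° lat → SW at lon 172°, lat -10°.
Cell spans 2° lon × 1° lat. Centre is SW corner plus half of each.
latitude 9.500° S, longitude 173.000° E.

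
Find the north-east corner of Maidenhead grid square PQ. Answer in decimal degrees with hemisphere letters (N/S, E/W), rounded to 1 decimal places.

Field P=15, Q=16: +15·20° lon, +16·10° lat → SW at lon 120°, lat 70°.
Cell spans 20° lon × 10° lat. NE corner is SW corner plus one full cell.
latitude 80.0° N, longitude 140.0° E.

80.0° N, 140.0° E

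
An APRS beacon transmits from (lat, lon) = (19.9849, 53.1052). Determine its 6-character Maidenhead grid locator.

LK69nx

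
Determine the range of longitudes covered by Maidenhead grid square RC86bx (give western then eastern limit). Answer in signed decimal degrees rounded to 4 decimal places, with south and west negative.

Field R=17, C=2: +17·20° lon, +2·10° lat → SW at lon 160°, lat -70°.
Square 8, 6: +8·2° lon, +6·1° lat → SW at lon 176°, lat -64°.
Subsquare b=1, x=23: +1·0.0833333° lon, +23·0.0416667° lat → SW at lon 176.083°, lat -63.0417°.
Cell spans 0.0833333° lon × 0.0416667° lat.
west 176.0833, east 176.1667.

176.0833, 176.1667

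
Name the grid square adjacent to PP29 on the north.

PQ20

Latitude square 9; +1 → 10, wraps to 0, carry into field.
Latitude field P = 15; +1 → 16 = Q.
The longitude characters are unchanged.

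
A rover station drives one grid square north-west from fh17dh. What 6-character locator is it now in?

Longitude subsquare d = 3; −1 → 2 = c.
Latitude subsquare h = 7; +1 → 8 = i.

FH17ci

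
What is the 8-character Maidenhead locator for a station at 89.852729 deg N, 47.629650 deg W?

GR69eu44

Offset from 180°W / 90°S: lon 132.37035°, lat 179.85273°.
Field: lon ⌊132.37035/20⌋ = 6 → G; lat ⌊179.85273/10⌋ = 17 → R.
Square: lon ⌊12.37035/2⌋ = 6; lat ⌊9.85273/1⌋ = 9.
Subsquare: lon ⌊0.37035/0.0833333⌋ = 4 → e; lat ⌊0.85273/0.0416667⌋ = 20 → u.
Extended square: lon ⌊0.03702/0.00833333⌋ = 4; lat ⌊0.01940/0.00416667⌋ = 4.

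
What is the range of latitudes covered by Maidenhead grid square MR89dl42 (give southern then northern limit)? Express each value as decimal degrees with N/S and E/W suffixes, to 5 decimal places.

89.46667° N, 89.47083° N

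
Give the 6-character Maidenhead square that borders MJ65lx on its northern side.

MJ66la

Latitude subsquare x = 23; +1 → 24, wraps to 0 = a, carry into square.
Latitude square 5; +1 → 6.
The longitude characters are unchanged.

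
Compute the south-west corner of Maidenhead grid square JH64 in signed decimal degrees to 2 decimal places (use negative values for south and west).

-16.00, 12.00

Field J=9, H=7: +9·20° lon, +7·10° lat → SW at lon 0°, lat -20°.
Square 6, 4: +6·2° lon, +4·1° lat → SW at lon 12°, lat -16°.
latitude -16.00, longitude 12.00.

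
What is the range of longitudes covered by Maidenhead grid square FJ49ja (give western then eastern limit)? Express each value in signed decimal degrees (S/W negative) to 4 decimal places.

-71.2500, -71.1667

Field F=5, J=9: +5·20° lon, +9·10° lat → SW at lon -80°, lat 0°.
Square 4, 9: +4·2° lon, +9·1° lat → SW at lon -72°, lat 9°.
Subsquare j=9, a=0: +9·0.0833333° lon, +0·0.0416667° lat → SW at lon -71.25°, lat 9°.
Cell spans 0.0833333° lon × 0.0416667° lat.
west -71.2500, east -71.1667.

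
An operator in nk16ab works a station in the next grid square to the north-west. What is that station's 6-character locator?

Longitude subsquare a = 0; −1 → -1, wraps to 23 = x, carry into square.
Longitude square 1; −1 → 0.
Latitude subsquare b = 1; +1 → 2 = c.

NK06xc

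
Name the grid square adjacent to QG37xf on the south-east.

QG47ae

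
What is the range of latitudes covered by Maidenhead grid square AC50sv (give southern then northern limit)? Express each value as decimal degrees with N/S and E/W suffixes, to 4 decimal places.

69.1250° S, 69.0833° S

Field A=0, C=2: +0·20° lon, +2·10° lat → SW at lon -180°, lat -70°.
Square 5, 0: +5·2° lon, +0·1° lat → SW at lon -170°, lat -70°.
Subsquare s=18, v=21: +18·0.0833333° lon, +21·0.0416667° lat → SW at lon -168.5°, lat -69.125°.
Cell spans 0.0833333° lon × 0.0416667° lat.
south 69.1250° S, north 69.0833° S.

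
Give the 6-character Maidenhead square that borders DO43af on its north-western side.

Longitude subsquare a = 0; −1 → -1, wraps to 23 = x, carry into square.
Longitude square 4; −1 → 3.
Latitude subsquare f = 5; +1 → 6 = g.

DO33xg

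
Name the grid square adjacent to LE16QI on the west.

LE16pi

Longitude subsquare q = 16; −1 → 15 = p.
The latitude characters are unchanged.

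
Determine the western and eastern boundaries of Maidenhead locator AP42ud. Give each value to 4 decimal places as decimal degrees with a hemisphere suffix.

170.3333° W, 170.2500° W

Field A=0, P=15: +0·20° lon, +15·10° lat → SW at lon -180°, lat 60°.
Square 4, 2: +4·2° lon, +2·1° lat → SW at lon -172°, lat 62°.
Subsquare u=20, d=3: +20·0.0833333° lon, +3·0.0416667° lat → SW at lon -170.333°, lat 62.125°.
Cell spans 0.0833333° lon × 0.0416667° lat.
west 170.3333° W, east 170.2500° W.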